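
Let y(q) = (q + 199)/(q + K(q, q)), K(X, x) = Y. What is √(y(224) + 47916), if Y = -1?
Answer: 3*√264767677/223 ≈ 218.90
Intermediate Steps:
K(X, x) = -1
y(q) = (199 + q)/(-1 + q) (y(q) = (q + 199)/(q - 1) = (199 + q)/(-1 + q))
√(y(224) + 47916) = √((199 + 224)/(-1 + 224) + 47916) = √(423/223 + 47916) = √(10685691/223) = 3*√264767677/223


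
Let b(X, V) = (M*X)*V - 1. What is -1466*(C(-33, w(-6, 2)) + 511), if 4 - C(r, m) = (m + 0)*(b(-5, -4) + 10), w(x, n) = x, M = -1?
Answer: -658234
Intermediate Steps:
b(X, V) = -1 - V*X (b(X, V) = (-X)*V - 1 = -V*X - 1 = -1 - V*X)
C(r, m) = 4 + 11*m (C(r, m) = 4 - (m + 0)*((-1 - 1*(-4)*(-5)) + 10) = 4 - m*((-1 - 20) + 10) = 4 - m*(-21 + 10) = 4 - m*(-11) = 4 - (-11)*m = 4 + 11*m)
-1466*(C(-33, w(-6, 2)) + 511) = -1466*((4 + 11*(-6)) + 511) = -1466*((4 - 66) + 511) = -1466*(-62 + 511) = -1466*449 = -658234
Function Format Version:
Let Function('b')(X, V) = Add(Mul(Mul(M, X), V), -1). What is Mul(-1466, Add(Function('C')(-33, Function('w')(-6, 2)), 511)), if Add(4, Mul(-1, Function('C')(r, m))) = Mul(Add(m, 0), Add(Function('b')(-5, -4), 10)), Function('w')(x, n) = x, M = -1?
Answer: -658234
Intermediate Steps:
Function('b')(X, V) = Add(-1, Mul(-1, V, X)) (Function('b')(X, V) = Add(Mul(Mul(-1, X), V), -1) = Add(Mul(-1, V, X), -1) = Add(-1, Mul(-1, V, X)))
Function('C')(r, m) = Add(4, Mul(11, m)) (Function('C')(r, m) = Add(4, Mul(-1, Mul(Add(m, 0), Add(Add(-1, Mul(-1, -4, -5)), 10)))) = Add(4, Mul(-1, Mul(m, Add(Add(-1, -20), 10)))) = Add(4, Mul(-1, Mul(m, Add(-21, 10)))) = Add(4, Mul(-1, Mul(m, -11))) = Add(4, Mul(-1, Mul(-11, m))) = Add(4, Mul(11, m)))
Mul(-1466, Add(Function('C')(-33, Function('w')(-6, 2)), 511)) = Mul(-1466, Add(Add(4, Mul(11, -6)), 511)) = Mul(-1466, Add(Add(4, -66), 511)) = Mul(-1466, Add(-62, 511)) = Mul(-1466, 449) = -658234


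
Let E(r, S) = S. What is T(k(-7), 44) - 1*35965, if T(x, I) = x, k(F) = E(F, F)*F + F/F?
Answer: -35915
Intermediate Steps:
k(F) = 1 + F² (k(F) = F*F + F/F = F² + 1 = 1 + F²)
T(k(-7), 44) - 1*35965 = (1 + (-7)²) - 1*35965 = (1 + 49) - 35965 = 50 - 35965 = -35915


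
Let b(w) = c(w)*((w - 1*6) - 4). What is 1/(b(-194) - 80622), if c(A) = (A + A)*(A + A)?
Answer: -1/30791598 ≈ -3.2476e-8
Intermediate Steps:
c(A) = 4*A² (c(A) = (2*A)*(2*A) = 4*A²)
b(w) = 4*w²*(-10 + w) (b(w) = (4*w²)*((w - 1*6) - 4) = (4*w²)*((w - 6) - 4) = (4*w²)*((-6 + w) - 4) = (4*w²)*(-10 + w) = 4*w²*(-10 + w))
1/(b(-194) - 80622) = 1/(4*(-194)²*(-10 - 194) - 80622) = 1/(4*37636*(-204) - 80622) = 1/(-30710976 - 80622) = 1/(-30791598) = -1/30791598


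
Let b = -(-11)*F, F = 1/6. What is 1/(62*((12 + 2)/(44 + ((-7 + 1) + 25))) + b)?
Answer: 18/281 ≈ 0.064057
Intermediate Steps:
F = ⅙ ≈ 0.16667
b = 11/6 (b = -(-11)/6 = -1*(-11/6) = 11/6 ≈ 1.8333)
1/(62*((12 + 2)/(44 + ((-7 + 1) + 25))) + b) = 1/(62*((12 + 2)/(44 + ((-7 + 1) + 25))) + 11/6) = 1/(62*(14/(44 + (-6 + 25))) + 11/6) = 1/(62*(14/(44 + 19)) + 11/6) = 1/(62*(14/63) + 11/6) = 1/(62*(14*(1/63)) + 11/6) = 1/(62*(2/9) + 11/6) = 1/(124/9 + 11/6) = 1/(281/18) = 18/281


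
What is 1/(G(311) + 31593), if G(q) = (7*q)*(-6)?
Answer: 1/18531 ≈ 5.3964e-5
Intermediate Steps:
G(q) = -42*q
1/(G(311) + 31593) = 1/(-42*311 + 31593) = 1/(-13062 + 31593) = 1/18531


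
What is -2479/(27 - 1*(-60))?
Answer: -2479/87 ≈ -28.494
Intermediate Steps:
-2479/(27 - 1*(-60)) = -2479/(27 + 60) = -2479/87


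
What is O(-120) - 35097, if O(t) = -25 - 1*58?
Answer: -35180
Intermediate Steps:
O(t) = -83 (O(t) = -25 - 58 = -83)
O(-120) - 35097 = -83 - 35097 = -35180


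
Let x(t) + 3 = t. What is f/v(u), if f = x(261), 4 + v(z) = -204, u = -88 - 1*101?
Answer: -129/104 ≈ -1.2404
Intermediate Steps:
u = -189 (u = -88 - 101 = -189)
x(t) = -3 + t
v(z) = -208 (v(z) = -4 - 204 = -208)
f = 258 (f = -3 + 261 = 258)
f/v(u) = 258/(-208) = 258*(-1/208) = -129/104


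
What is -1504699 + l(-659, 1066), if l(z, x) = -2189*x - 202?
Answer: -3838375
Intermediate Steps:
l(z, x) = -202 - 2189*x
-1504699 + l(-659, 1066) = -1504699 + (-202 - 2189*1066) = -1504699 + (-202 - 2333474) = -1504699 - 2333676 = -3838375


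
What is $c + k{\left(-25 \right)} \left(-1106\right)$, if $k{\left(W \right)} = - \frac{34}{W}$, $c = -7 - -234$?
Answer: $- \frac{31929}{25} \approx -1277.2$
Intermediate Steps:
$c = 227$ ($c = -7 + 234 = 227$)
$c + k{\left(-25 \right)} \left(-1106\right) = 227 + - \frac{34}{-25} \left(-1106\right) = 227 + \left(-34\right) \left(- \frac{1}{25}\right) \left(-1106\right) = 227 + \frac{34}{25} \left(-1106\right) = 227 - \frac{37604}{25} = - \frac{31929}{25}$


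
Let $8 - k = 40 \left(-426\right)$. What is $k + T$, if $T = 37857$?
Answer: $54905$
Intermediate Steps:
$k = 17048$ ($k = 8 - 40 \left(-426\right) = 8 - -17040 = 8 + 17040 = 17048$)
$k + T = 17048 + 37857 = 54905$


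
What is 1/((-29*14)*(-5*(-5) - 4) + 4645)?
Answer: -1/3881 ≈ -0.00025767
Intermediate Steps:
1/((-29*14)*(-5*(-5) - 4) + 4645) = 1/(-406*(25 - 4) + 4645) = 1/(-406*21 + 4645) = 1/(-8526 + 4645) = 1/(-3881) = -1/3881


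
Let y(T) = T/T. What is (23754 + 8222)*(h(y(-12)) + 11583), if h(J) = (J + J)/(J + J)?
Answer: 370409984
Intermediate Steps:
y(T) = 1
h(J) = 1 (h(J) = (2*J)/((2*J)) = (2*J)*(1/(2*J)) = 1)
(23754 + 8222)*(h(y(-12)) + 11583) = (23754 + 8222)*(1 + 11583) = 31976*11584 = 370409984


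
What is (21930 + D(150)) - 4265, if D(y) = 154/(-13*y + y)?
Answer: 15898423/900 ≈ 17665.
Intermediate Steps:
D(y) = -77/(6*y) (D(y) = 154/((-12*y)) = 154*(-1/(12*y)) = -77/(6*y))
(21930 + D(150)) - 4265 = (21930 - 77/6/150) - 4265 = (21930 - 77/6*1/150) - 4265 = (21930 - 77/900) - 4265 = 19736923/900 - 4265 = 15898423/900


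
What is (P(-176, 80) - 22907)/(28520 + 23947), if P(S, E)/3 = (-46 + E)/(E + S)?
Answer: -366529/839472 ≈ -0.43662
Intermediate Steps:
P(S, E) = 3*(-46 + E)/(E + S) (P(S, E) = 3*((-46 + E)/(E + S)) = 3*(-46 + E)/(E + S))
(P(-176, 80) - 22907)/(28520 + 23947) = (3*(-46 + 80)/(80 - 176) - 22907)/(28520 + 23947) = (3*34/(-96) - 22907)/52467 = (3*(-1/96)*34 - 22907)*(1/52467) = (-17/16 - 22907)*(1/52467) = -366529/16*1/52467 = -366529/839472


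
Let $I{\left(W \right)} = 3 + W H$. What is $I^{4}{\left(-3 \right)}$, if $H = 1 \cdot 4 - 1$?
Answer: $1296$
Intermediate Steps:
$H = 3$ ($H = 4 - 1 = 3$)
$I{\left(W \right)} = 3 + 3 W$ ($I{\left(W \right)} = 3 + W 3 = 3 + 3 W$)
$I^{4}{\left(-3 \right)} = \left(3 + 3 \left(-3\right)\right)^{4} = \left(3 - 9\right)^{4} = \left(-6\right)^{4} = 1296$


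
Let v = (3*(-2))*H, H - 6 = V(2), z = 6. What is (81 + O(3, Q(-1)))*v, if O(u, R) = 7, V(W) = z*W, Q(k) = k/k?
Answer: -9504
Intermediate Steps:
Q(k) = 1
V(W) = 6*W
H = 18 (H = 6 + 6*2 = 6 + 12 = 18)
v = -108 (v = (3*(-2))*18 = -6*18 = -108)
(81 + O(3, Q(-1)))*v = (81 + 7)*(-108) = 88*(-108) = -9504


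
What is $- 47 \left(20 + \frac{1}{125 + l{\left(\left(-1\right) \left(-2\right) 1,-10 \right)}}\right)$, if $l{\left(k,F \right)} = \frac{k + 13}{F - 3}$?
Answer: $- \frac{1514011}{1610} \approx -940.38$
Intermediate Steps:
$l{\left(k,F \right)} = \frac{13 + k}{-3 + F}$
$- 47 \left(20 + \frac{1}{125 + l{\left(\left(-1\right) \left(-2\right) 1,-10 \right)}}\right) = - 47 \left(20 + \frac{1}{125 + \frac{13 + \left(-1\right) \left(-2\right) 1}{-3 - 10}}\right) = - 47 \left(20 + \frac{1}{125 + \frac{13 + 2 \cdot 1}{-13}}\right) = - 47 \left(20 + \frac{1}{125 - \frac{13 + 2}{13}}\right) = - 47 \left(20 + \frac{1}{125 - \frac{15}{13}}\right) = - 47 \left(20 + \frac{1}{\frac{1610}{13}}\right) = - 47 \left(20 + \frac{13}{1610}\right) = \left(-47\right) \frac{32213}{1610} = - \frac{1514011}{1610}$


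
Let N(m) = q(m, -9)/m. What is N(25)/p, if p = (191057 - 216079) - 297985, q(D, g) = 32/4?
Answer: -8/8075175 ≈ -9.9069e-7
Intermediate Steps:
q(D, g) = 8 (q(D, g) = 32*(¼) = 8)
p = -323007 (p = -25022 - 297985 = -323007)
N(m) = 8/m
N(25)/p = (8/25)/(-323007) = (8*(1/25))*(-1/323007) = (8/25)*(-1/323007) = -8/8075175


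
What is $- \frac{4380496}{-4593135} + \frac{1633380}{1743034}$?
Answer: $\frac{7568844155582}{4002995235795} \approx 1.8908$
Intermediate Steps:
$- \frac{4380496}{-4593135} + \frac{1633380}{1743034} = \left(-4380496\right) \left(- \frac{1}{4593135}\right) + 1633380 \cdot \frac{1}{1743034} = \frac{4380496}{4593135} + \frac{816690}{871517} = \frac{7568844155582}{4002995235795}$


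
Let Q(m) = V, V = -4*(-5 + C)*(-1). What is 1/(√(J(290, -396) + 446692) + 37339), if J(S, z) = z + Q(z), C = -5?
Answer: 37339/1393754665 - 12*√3099/1393754665 ≈ 2.6311e-5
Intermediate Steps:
V = -40 (V = -4*(-5 - 5)*(-1) = -4*(-10)*(-1) = 40*(-1) = -40)
Q(m) = -40
J(S, z) = -40 + z (J(S, z) = z - 40 = -40 + z)
1/(√(J(290, -396) + 446692) + 37339) = 1/(√((-40 - 396) + 446692) + 37339) = 1/(√(-436 + 446692) + 37339) = 1/(√446256 + 37339) = 1/(12*√3099 + 37339) = 1/(37339 + 12*√3099)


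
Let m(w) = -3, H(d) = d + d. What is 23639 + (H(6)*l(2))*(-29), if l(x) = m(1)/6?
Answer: 23813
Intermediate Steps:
H(d) = 2*d
l(x) = -1/2 (l(x) = -3/6 = -3*1/6 = -1/2)
23639 + (H(6)*l(2))*(-29) = 23639 + ((2*6)*(-1/2))*(-29) = 23639 + (12*(-1/2))*(-29) = 23639 - 6*(-29) = 23639 + 174 = 23813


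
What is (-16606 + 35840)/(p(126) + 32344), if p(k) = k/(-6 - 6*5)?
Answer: 38468/64681 ≈ 0.59473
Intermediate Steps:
p(k) = -k/36 (p(k) = k/(-6 - 30) = k/(-36) = k*(-1/36) = -k/36)
(-16606 + 35840)/(p(126) + 32344) = (-16606 + 35840)/(-1/36*126 + 32344) = 19234/(-7/2 + 32344) = 19234/(64681/2) = 19234*(2/64681) = 38468/64681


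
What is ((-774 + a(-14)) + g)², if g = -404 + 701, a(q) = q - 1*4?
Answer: 245025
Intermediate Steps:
a(q) = -4 + q (a(q) = q - 4 = -4 + q)
g = 297
((-774 + a(-14)) + g)² = ((-774 + (-4 - 14)) + 297)² = ((-774 - 18) + 297)² = (-792 + 297)² = (-495)² = 245025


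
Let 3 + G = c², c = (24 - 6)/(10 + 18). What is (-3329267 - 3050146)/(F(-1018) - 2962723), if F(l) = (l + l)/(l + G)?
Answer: 1276105879455/592647896249 ≈ 2.1532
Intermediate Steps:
c = 9/14 (c = 18/28 = 18*(1/28) = 9/14 ≈ 0.64286)
G = -507/196 (G = -3 + (9/14)² = -3 + 81/196 = -507/196 ≈ -2.5867)
F(l) = 2*l/(-507/196 + l) (F(l) = (l + l)/(l - 507/196) = (2*l)/(-507/196 + l) = 2*l/(-507/196 + l))
(-3329267 - 3050146)/(F(-1018) - 2962723) = (-3329267 - 3050146)/(392*(-1018)/(-507 + 196*(-1018)) - 2962723) = -6379413/(392*(-1018)/(-507 - 199528) - 2962723) = -6379413/(392*(-1018)/(-200035) - 2962723) = -6379413/(392*(-1018)*(-1/200035) - 2962723) = -6379413/(399056/200035 - 2962723) = -6379413/(-592647896249/200035) = -6379413*(-200035/592647896249) = 1276105879455/592647896249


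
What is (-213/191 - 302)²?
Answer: 3351831025/36481 ≈ 91879.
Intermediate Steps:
(-213/191 - 302)² = (-57895/191)² = 3351831025/36481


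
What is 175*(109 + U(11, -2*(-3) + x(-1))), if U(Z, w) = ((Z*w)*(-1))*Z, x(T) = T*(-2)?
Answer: -150325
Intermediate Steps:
x(T) = -2*T
U(Z, w) = -w*Z² (U(Z, w) = (-Z*w)*Z = -w*Z²)
175*(109 + U(11, -2*(-3) + x(-1))) = 175*(109 - 1*(-2*(-3) - 2*(-1))*11²) = 175*(109 - 1*(6 + 2)*121) = 175*(109 - 1*8*121) = 175*(109 - 968) = 175*(-859) = -150325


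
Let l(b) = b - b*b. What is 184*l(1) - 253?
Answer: -253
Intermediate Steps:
l(b) = b - b²
184*l(1) - 253 = 184*(1*(1 - 1*1)) - 253 = 184*(1*(1 - 1)) - 253 = 184*(1*0) - 253 = 184*0 - 253 = 0 - 253 = -253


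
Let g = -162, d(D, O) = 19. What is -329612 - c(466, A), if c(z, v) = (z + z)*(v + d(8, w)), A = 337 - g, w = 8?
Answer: -812388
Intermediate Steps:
A = 499 (A = 337 - 1*(-162) = 337 + 162 = 499)
c(z, v) = 2*z*(19 + v) (c(z, v) = (z + z)*(v + 19) = (2*z)*(19 + v) = 2*z*(19 + v))
-329612 - c(466, A) = -329612 - 2*466*(19 + 499) = -329612 - 2*466*518 = -329612 - 1*482776 = -329612 - 482776 = -812388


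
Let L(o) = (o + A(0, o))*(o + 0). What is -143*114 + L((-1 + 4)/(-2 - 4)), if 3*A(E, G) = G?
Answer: -48905/3 ≈ -16302.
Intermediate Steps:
A(E, G) = G/3
L(o) = 4*o**2/3 (L(o) = (o + o/3)*(o + 0) = (4*o/3)*o = 4*o**2/3)
-143*114 + L((-1 + 4)/(-2 - 4)) = -143*114 + 4*((-1 + 4)/(-2 - 4))**2/3 = -16302 + 4*(3/(-6))**2/3 = -16302 + 4*(3*(-1/6))**2/3 = -16302 + 4*(-1/2)**2/3 = -16302 + (4/3)*(1/4) = -16302 + 1/3 = -48905/3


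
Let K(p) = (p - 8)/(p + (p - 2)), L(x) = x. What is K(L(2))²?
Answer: 9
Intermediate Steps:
K(p) = (-8 + p)/(-2 + 2*p) (K(p) = (-8 + p)/(p + (-2 + p)) = (-8 + p)/(-2 + 2*p))
K(L(2))² = ((-8 + 2)/(2*(-1 + 2)))² = ((½)*(-6)/1)² = ((½)*1*(-6))² = (-3)² = 9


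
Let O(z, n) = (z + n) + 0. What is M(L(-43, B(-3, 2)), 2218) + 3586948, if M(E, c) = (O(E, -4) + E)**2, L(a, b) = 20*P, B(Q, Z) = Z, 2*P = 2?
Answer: 3588244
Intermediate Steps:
P = 1 (P = (1/2)*2 = 1)
O(z, n) = n + z (O(z, n) = (n + z) + 0 = n + z)
L(a, b) = 20 (L(a, b) = 20*1 = 20)
M(E, c) = (-4 + 2*E)**2 (M(E, c) = ((-4 + E) + E)**2 = (-4 + 2*E)**2)
M(L(-43, B(-3, 2)), 2218) + 3586948 = 4*(-2 + 20)**2 + 3586948 = 4*18**2 + 3586948 = 4*324 + 3586948 = 1296 + 3586948 = 3588244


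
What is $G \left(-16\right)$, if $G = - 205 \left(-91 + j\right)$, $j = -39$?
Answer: $-426400$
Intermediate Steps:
$G = 26650$ ($G = - 205 \left(-91 - 39\right) = \left(-205\right) \left(-130\right) = 26650$)
$G \left(-16\right) = 26650 \left(-16\right) = -426400$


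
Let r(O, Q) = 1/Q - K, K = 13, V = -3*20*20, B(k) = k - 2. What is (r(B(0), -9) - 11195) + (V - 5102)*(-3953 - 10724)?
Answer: 832349213/9 ≈ 9.2483e+7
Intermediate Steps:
B(k) = -2 + k
V = -1200 (V = -60*20 = -1200)
r(O, Q) = -13 + 1/Q (r(O, Q) = 1/Q - 1*13 = 1/Q - 13 = -13 + 1/Q)
(r(B(0), -9) - 11195) + (V - 5102)*(-3953 - 10724) = ((-13 + 1/(-9)) - 11195) + (-1200 - 5102)*(-3953 - 10724) = ((-13 - ⅑) - 11195) - 6302*(-14677) = (-118/9 - 11195) + 92494454 = -100873/9 + 92494454 = 832349213/9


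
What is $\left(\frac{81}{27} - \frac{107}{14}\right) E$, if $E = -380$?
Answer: $\frac{12350}{7} \approx 1764.3$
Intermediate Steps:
$\left(\frac{81}{27} - \frac{107}{14}\right) E = \left(\frac{81}{27} - \frac{107}{14}\right) \left(-380\right) = \left(81 \cdot \frac{1}{27} - \frac{107}{14}\right) \left(-380\right) = \left(3 - \frac{107}{14}\right) \left(-380\right) = \left(- \frac{65}{14}\right) \left(-380\right) = \frac{12350}{7}$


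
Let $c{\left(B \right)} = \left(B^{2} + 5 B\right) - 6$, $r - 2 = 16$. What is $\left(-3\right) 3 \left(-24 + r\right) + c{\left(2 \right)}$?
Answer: $62$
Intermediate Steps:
$r = 18$ ($r = 2 + 16 = 18$)
$c{\left(B \right)} = -6 + B^{2} + 5 B$
$\left(-3\right) 3 \left(-24 + r\right) + c{\left(2 \right)} = \left(-3\right) 3 \left(-24 + 18\right) + \left(-6 + 2^{2} + 5 \cdot 2\right) = \left(-9\right) \left(-6\right) + \left(-6 + 4 + 10\right) = 54 + 8 = 62$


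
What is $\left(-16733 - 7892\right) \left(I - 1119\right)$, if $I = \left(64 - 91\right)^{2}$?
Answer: $9603750$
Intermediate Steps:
$I = 729$ ($I = \left(-27\right)^{2} = 729$)
$\left(-16733 - 7892\right) \left(I - 1119\right) = \left(-16733 - 7892\right) \left(729 - 1119\right) = \left(-24625\right) \left(-390\right) = 9603750$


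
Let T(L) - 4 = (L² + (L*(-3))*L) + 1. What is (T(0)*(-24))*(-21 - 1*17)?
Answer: 4560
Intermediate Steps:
T(L) = 5 - 2*L² (T(L) = 4 + ((L² + (L*(-3))*L) + 1) = 4 + ((L² + (-3*L)*L) + 1) = 4 + ((L² - 3*L²) + 1) = 4 + (-2*L² + 1) = 4 + (1 - 2*L²) = 5 - 2*L²)
(T(0)*(-24))*(-21 - 1*17) = ((5 - 2*0²)*(-24))*(-21 - 1*17) = ((5 - 2*0)*(-24))*(-21 - 17) = ((5 + 0)*(-24))*(-38) = (5*(-24))*(-38) = -120*(-38) = 4560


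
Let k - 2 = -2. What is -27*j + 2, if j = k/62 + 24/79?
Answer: -490/79 ≈ -6.2025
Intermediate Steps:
k = 0 (k = 2 - 2 = 0)
j = 24/79 (j = 0/62 + 24/79 = 0*(1/62) + 24*(1/79) = 0 + 24/79 = 24/79 ≈ 0.30380)
-27*j + 2 = -27*24/79 + 2 = -648/79 + 2 = -490/79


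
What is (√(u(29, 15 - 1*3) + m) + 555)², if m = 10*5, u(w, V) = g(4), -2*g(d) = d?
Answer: 308073 + 4440*√3 ≈ 3.1576e+5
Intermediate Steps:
g(d) = -d/2
u(w, V) = -2 (u(w, V) = -½*4 = -2)
m = 50
(√(u(29, 15 - 1*3) + m) + 555)² = (√(-2 + 50) + 555)² = (√48 + 555)² = (4*√3 + 555)² = (555 + 4*√3)²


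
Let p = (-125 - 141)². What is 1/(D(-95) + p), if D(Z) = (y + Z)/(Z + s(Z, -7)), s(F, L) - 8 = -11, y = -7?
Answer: 49/3467095 ≈ 1.4133e-5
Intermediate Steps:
s(F, L) = -3 (s(F, L) = 8 - 11 = -3)
D(Z) = (-7 + Z)/(-3 + Z) (D(Z) = (-7 + Z)/(Z - 3) = (-7 + Z)/(-3 + Z))
p = 70756 (p = (-266)² = 70756)
1/(D(-95) + p) = 1/((-7 - 95)/(-3 - 95) + 70756) = 1/(-102/(-98) + 70756) = 1/(-1/98*(-102) + 70756) = 1/(51/49 + 70756) = 1/(3467095/49) = 49/3467095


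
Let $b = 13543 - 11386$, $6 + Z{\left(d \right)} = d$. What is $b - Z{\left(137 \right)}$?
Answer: $2026$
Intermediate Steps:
$Z{\left(d \right)} = -6 + d$
$b = 2157$ ($b = 13543 - 11386 = 2157$)
$b - Z{\left(137 \right)} = 2157 - \left(-6 + 137\right) = 2157 - 131 = 2026$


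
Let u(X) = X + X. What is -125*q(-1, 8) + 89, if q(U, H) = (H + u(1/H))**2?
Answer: -134701/16 ≈ -8418.8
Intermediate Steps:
u(X) = 2*X
q(U, H) = (H + 2/H)**2
-125*q(-1, 8) + 89 = -125*(2 + 8**2)**2/8**2 + 89 = -125*(2 + 64)**2/64 + 89 = -125*66**2/64 + 89 = -125*4356/64 + 89 = -125*1089/16 + 89 = -136125/16 + 89 = -134701/16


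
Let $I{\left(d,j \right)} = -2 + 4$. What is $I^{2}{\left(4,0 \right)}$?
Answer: $4$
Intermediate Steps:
$I{\left(d,j \right)} = 2$
$I^{2}{\left(4,0 \right)} = 2^{2} = 4$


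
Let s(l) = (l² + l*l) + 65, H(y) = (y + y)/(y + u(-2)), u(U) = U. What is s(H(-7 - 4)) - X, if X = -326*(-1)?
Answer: -43141/169 ≈ -255.27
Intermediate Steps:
H(y) = 2*y/(-2 + y) (H(y) = (y + y)/(y - 2) = (2*y)/(-2 + y) = 2*y/(-2 + y))
s(l) = 65 + 2*l² (s(l) = (l² + l²) + 65 = 2*l² + 65 = 65 + 2*l²)
X = 326
s(H(-7 - 4)) - X = (65 + 2*(2*(-7 - 4)/(-2 + (-7 - 4)))²) - 1*326 = (65 + 2*(2*(-11)/(-2 - 11))²) - 326 = (65 + 2*(2*(-11)/(-13))²) - 326 = (65 + 2*(2*(-11)*(-1/13))²) - 326 = (65 + 2*(22/13)²) - 326 = (65 + 2*(484/169)) - 326 = (65 + 968/169) - 326 = 11953/169 - 326 = -43141/169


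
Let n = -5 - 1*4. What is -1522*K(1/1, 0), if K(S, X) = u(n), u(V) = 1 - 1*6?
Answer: 7610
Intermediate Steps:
n = -9 (n = -5 - 4 = -9)
u(V) = -5 (u(V) = 1 - 6 = -5)
K(S, X) = -5
-1522*K(1/1, 0) = -1522*(-5) = 7610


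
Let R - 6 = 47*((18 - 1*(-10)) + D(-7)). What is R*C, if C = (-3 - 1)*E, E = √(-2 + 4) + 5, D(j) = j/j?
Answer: -27380 - 5476*√2 ≈ -35124.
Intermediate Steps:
D(j) = 1
E = 5 + √2 (E = √2 + 5 = 5 + √2 ≈ 6.4142)
R = 1369 (R = 6 + 47*((18 - 1*(-10)) + 1) = 6 + 47*((18 + 10) + 1) = 6 + 47*(28 + 1) = 6 + 47*29 = 6 + 1363 = 1369)
C = -20 - 4*√2 (C = (-3 - 1)*(5 + √2) = -4*(5 + √2) = -20 - 4*√2 ≈ -25.657)
R*C = 1369*(-20 - 4*√2) = -27380 - 5476*√2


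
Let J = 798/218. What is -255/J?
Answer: -9265/133 ≈ -69.662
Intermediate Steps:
J = 399/109 (J = 798*(1/218) = 399/109 ≈ 3.6605)
-255/J = -255/399/109 = -255*109/399 = -9265/133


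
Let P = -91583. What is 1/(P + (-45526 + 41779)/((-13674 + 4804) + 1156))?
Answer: -7714/706467515 ≈ -1.0919e-5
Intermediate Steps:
1/(P + (-45526 + 41779)/((-13674 + 4804) + 1156)) = 1/(-91583 + (-45526 + 41779)/((-13674 + 4804) + 1156)) = 1/(-91583 - 3747/(-8870 + 1156)) = 1/(-91583 - 3747/(-7714)) = 1/(-91583 - 3747*(-1/7714)) = 1/(-91583 + 3747/7714) = 1/(-706467515/7714) = -7714/706467515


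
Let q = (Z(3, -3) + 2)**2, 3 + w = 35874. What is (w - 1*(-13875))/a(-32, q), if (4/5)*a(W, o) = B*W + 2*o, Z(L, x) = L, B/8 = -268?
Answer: 33164/57215 ≈ 0.57964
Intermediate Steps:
B = -2144 (B = 8*(-268) = -2144)
w = 35871 (w = -3 + 35874 = 35871)
q = 25 (q = (3 + 2)**2 = 5**2 = 25)
a(W, o) = -2680*W + 5*o/2 (a(W, o) = 5*(-2144*W + 2*o)/4 = -2680*W + 5*o/2)
(w - 1*(-13875))/a(-32, q) = (35871 - 1*(-13875))/(-2680*(-32) + (5/2)*25) = (35871 + 13875)/(85760 + 125/2) = 49746/(171645/2) = 49746*(2/171645) = 33164/57215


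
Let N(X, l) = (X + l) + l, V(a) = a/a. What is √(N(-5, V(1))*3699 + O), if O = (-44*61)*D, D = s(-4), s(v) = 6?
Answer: I*√27201 ≈ 164.93*I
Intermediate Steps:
V(a) = 1
D = 6
N(X, l) = X + 2*l
O = -16104 (O = -44*61*6 = -2684*6 = -16104)
√(N(-5, V(1))*3699 + O) = √((-5 + 2*1)*3699 - 16104) = √((-5 + 2)*3699 - 16104) = √(-3*3699 - 16104) = √(-11097 - 16104) = √(-27201) = I*√27201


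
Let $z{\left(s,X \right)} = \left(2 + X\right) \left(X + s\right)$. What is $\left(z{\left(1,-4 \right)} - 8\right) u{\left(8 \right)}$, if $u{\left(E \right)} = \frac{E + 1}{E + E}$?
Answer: $- \frac{9}{8} \approx -1.125$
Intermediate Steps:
$u{\left(E \right)} = \frac{1 + E}{2 E}$
$\left(z{\left(1,-4 \right)} - 8\right) u{\left(8 \right)} = \left(\left(\left(-4\right)^{2} + 2 \left(-4\right) + 2 \cdot 1 - 4\right) - 8\right) \frac{1 + 8}{2 \cdot 8} = \left(\left(16 - 8 + 2 - 4\right) - 8\right) \frac{1}{2} \cdot \frac{1}{8} \cdot 9 = \left(6 - 8\right) \frac{9}{16} = \left(-2\right) \frac{9}{16} = - \frac{9}{8}$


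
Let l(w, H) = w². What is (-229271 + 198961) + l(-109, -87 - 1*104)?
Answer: -18429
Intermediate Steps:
(-229271 + 198961) + l(-109, -87 - 1*104) = (-229271 + 198961) + (-109)² = -30310 + 11881 = -18429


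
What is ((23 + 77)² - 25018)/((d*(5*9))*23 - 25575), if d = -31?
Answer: 2503/9610 ≈ 0.26046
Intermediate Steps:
((23 + 77)² - 25018)/((d*(5*9))*23 - 25575) = ((23 + 77)² - 25018)/(-155*9*23 - 25575) = (100² - 25018)/(-31*45*23 - 25575) = (10000 - 25018)/(-1395*23 - 25575) = -15018/(-32085 - 25575) = -15018/(-57660) = -15018*(-1/57660) = 2503/9610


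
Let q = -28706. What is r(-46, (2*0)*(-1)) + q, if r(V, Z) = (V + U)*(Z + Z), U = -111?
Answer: -28706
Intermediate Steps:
r(V, Z) = 2*Z*(-111 + V) (r(V, Z) = (V - 111)*(Z + Z) = (-111 + V)*(2*Z) = 2*Z*(-111 + V))
r(-46, (2*0)*(-1)) + q = 2*((2*0)*(-1))*(-111 - 46) - 28706 = 2*(0*(-1))*(-157) - 28706 = 2*0*(-157) - 28706 = 0 - 28706 = -28706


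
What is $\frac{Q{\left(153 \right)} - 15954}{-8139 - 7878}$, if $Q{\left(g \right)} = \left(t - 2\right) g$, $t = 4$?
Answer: $\frac{5216}{5339} \approx 0.97696$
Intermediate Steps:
$Q{\left(g \right)} = 2 g$ ($Q{\left(g \right)} = \left(4 - 2\right) g = 2 g$)
$\frac{Q{\left(153 \right)} - 15954}{-8139 - 7878} = \frac{2 \cdot 153 - 15954}{-8139 - 7878} = \frac{306 - 15954}{-16017} = \left(-15648\right) \left(- \frac{1}{16017}\right) = \frac{5216}{5339}$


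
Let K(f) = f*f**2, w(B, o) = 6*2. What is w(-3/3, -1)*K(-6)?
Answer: -2592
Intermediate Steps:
w(B, o) = 12
K(f) = f**3
w(-3/3, -1)*K(-6) = 12*(-6)**3 = 12*(-216) = -2592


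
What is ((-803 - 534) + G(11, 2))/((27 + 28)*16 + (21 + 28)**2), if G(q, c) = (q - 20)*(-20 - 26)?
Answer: -923/3281 ≈ -0.28132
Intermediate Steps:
G(q, c) = 920 - 46*q (G(q, c) = (-20 + q)*(-46) = 920 - 46*q)
((-803 - 534) + G(11, 2))/((27 + 28)*16 + (21 + 28)**2) = ((-803 - 534) + (920 - 46*11))/((27 + 28)*16 + (21 + 28)**2) = (-1337 + (920 - 506))/(55*16 + 49**2) = (-1337 + 414)/(880 + 2401) = -923/3281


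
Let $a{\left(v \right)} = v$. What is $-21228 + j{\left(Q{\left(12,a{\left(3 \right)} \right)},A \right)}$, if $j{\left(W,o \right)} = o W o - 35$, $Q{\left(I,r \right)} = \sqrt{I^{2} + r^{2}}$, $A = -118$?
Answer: $-21263 + 41772 \sqrt{17} \approx 1.5097 \cdot 10^{5}$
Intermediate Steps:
$j{\left(W,o \right)} = -35 + W o^{2}$ ($j{\left(W,o \right)} = W o o - 35 = W o^{2} - 35 = -35 + W o^{2}$)
$-21228 + j{\left(Q{\left(12,a{\left(3 \right)} \right)},A \right)} = -21228 - \left(35 - \sqrt{12^{2} + 3^{2}} \left(-118\right)^{2}\right) = -21228 - \left(35 - \sqrt{144 + 9} \cdot 13924\right) = -21228 - \left(35 - \sqrt{153} \cdot 13924\right) = -21228 - \left(35 - 3 \sqrt{17} \cdot 13924\right) = -21228 - \left(35 - 41772 \sqrt{17}\right) = -21263 + 41772 \sqrt{17}$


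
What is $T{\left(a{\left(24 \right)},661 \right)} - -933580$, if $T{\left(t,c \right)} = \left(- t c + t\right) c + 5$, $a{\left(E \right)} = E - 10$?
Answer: $-5174055$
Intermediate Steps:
$a{\left(E \right)} = -10 + E$
$T{\left(t,c \right)} = 5 + c \left(t - c t\right)$ ($T{\left(t,c \right)} = \left(- c t + t\right) c + 5 = \left(t - c t\right) c + 5 = c \left(t - c t\right) + 5 = 5 + c \left(t - c t\right)$)
$T{\left(a{\left(24 \right)},661 \right)} - -933580 = \left(5 + 661 \left(-10 + 24\right) - \left(-10 + 24\right) 661^{2}\right) - -933580 = \left(5 + 661 \cdot 14 - 14 \cdot 436921\right) + 933580 = \left(5 + 9254 - 6116894\right) + 933580 = -6107635 + 933580 = -5174055$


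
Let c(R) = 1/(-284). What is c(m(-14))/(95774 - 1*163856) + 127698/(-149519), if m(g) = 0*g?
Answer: -2469077457505/2890992926472 ≈ -0.85406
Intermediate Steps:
m(g) = 0
c(R) = -1/284
c(m(-14))/(95774 - 1*163856) + 127698/(-149519) = -1/(284*(95774 - 1*163856)) + 127698/(-149519) = -1/(284*(95774 - 163856)) + 127698*(-1/149519) = -1/284/(-68082) - 127698/149519 = -1/284*(-1/68082) - 127698/149519 = 1/19335288 - 127698/149519 = -2469077457505/2890992926472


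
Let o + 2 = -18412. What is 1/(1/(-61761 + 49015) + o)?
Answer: -12746/234704845 ≈ -5.4307e-5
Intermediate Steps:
o = -18414 (o = -2 - 18412 = -18414)
1/(1/(-61761 + 49015) + o) = 1/(1/(-61761 + 49015) - 18414) = 1/(1/(-12746) - 18414) = 1/(-1/12746 - 18414) = 1/(-234704845/12746) = -12746/234704845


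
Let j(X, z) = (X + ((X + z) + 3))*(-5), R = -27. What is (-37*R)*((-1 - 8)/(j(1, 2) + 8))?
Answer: 333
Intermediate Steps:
j(X, z) = -15 - 10*X - 5*z (j(X, z) = (X + (3 + X + z))*(-5) = (3 + z + 2*X)*(-5) = -15 - 10*X - 5*z)
(-37*R)*((-1 - 8)/(j(1, 2) + 8)) = (-37*(-27))*((-1 - 8)/((-15 - 10*1 - 5*2) + 8)) = 999*(-9/((-15 - 10 - 10) + 8)) = 999*(-9/(-35 + 8)) = 999*(-9/(-27)) = 999*(-9*(-1/27)) = 999*(⅓) = 333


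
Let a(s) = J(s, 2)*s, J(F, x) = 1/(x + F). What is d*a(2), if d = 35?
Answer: 35/2 ≈ 17.500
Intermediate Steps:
J(F, x) = 1/(F + x)
a(s) = s/(2 + s) (a(s) = s/(s + 2) = s/(2 + s))
d*a(2) = 35*(2/(2 + 2)) = 35*(2/4) = 35*(2*(1/4)) = 35*(1/2) = 35/2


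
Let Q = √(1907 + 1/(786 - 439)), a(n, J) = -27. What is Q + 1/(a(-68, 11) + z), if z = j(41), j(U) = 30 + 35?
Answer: 1/38 + √229620310/347 ≈ 43.696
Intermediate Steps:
j(U) = 65
z = 65
Q = √229620310/347 (Q = √(1907 + 1/347) = √(661730/347) = √229620310/347 ≈ 43.669)
Q + 1/(a(-68, 11) + z) = √229620310/347 + 1/(-27 + 65) = √229620310/347 + 1/38 = 1/38 + √229620310/347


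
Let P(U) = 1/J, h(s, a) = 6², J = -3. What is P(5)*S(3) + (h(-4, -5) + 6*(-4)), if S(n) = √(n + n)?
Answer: 12 - √6/3 ≈ 11.184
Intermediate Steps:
h(s, a) = 36
P(U) = -⅓ (P(U) = 1/(-3) = -⅓)
S(n) = √2*√n (S(n) = √(2*n) = √2*√n)
P(5)*S(3) + (h(-4, -5) + 6*(-4)) = -√2*√3/3 + (36 + 6*(-4)) = -√6/3 + (36 - 24) = -√6/3 + 12 = 12 - √6/3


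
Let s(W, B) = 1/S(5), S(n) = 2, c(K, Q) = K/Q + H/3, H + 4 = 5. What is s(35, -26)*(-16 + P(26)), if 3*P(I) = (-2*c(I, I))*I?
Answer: -176/9 ≈ -19.556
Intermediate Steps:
H = 1 (H = -4 + 5 = 1)
c(K, Q) = ⅓ + K/Q (c(K, Q) = K/Q + 1/3 = K/Q + 1*(⅓) = K/Q + ⅓ = ⅓ + K/Q)
P(I) = -8*I/9 (P(I) = ((-2*(I + I/3)/I)*I)/3 = ((-2*4*I/3/I)*I)/3 = ((-2*4/3)*I)/3 = (-8*I/3)/3 = -8*I/9)
s(W, B) = ½ (s(W, B) = 1/2 = ½)
s(35, -26)*(-16 + P(26)) = (-16 - 8/9*26)/2 = (-16 - 208/9)/2 = (½)*(-352/9) = -176/9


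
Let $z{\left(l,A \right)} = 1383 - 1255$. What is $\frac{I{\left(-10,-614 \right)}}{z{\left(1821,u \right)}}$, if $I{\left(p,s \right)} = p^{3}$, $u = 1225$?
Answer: $- \frac{125}{16} \approx -7.8125$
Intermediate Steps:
$z{\left(l,A \right)} = 128$
$\frac{I{\left(-10,-614 \right)}}{z{\left(1821,u \right)}} = \frac{\left(-10\right)^{3}}{128} = \left(-1000\right) \frac{1}{128} = - \frac{125}{16}$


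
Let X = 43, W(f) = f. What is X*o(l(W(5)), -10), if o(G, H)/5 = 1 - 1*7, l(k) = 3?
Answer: -1290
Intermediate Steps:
o(G, H) = -30 (o(G, H) = 5*(1 - 1*7) = 5*(1 - 7) = 5*(-6) = -30)
X*o(l(W(5)), -10) = 43*(-30) = -1290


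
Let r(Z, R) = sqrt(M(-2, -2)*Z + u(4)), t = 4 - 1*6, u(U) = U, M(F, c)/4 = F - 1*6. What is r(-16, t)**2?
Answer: 516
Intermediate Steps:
M(F, c) = -24 + 4*F (M(F, c) = 4*(F - 1*6) = 4*(F - 6) = 4*(-6 + F) = -24 + 4*F)
t = -2 (t = 4 - 6 = -2)
r(Z, R) = sqrt(4 - 32*Z) (r(Z, R) = sqrt((-24 + 4*(-2))*Z + 4) = sqrt((-24 - 8)*Z + 4) = sqrt(-32*Z + 4) = sqrt(4 - 32*Z))
r(-16, t)**2 = (2*sqrt(1 - 8*(-16)))**2 = (2*sqrt(1 + 128))**2 = (2*sqrt(129))**2 = 516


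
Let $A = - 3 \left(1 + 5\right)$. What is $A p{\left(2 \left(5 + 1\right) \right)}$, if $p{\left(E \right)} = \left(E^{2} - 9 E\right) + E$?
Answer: $-864$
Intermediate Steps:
$p{\left(E \right)} = E^{2} - 8 E$
$A = -18$ ($A = \left(-3\right) 6 = -18$)
$A p{\left(2 \left(5 + 1\right) \right)} = - 18 \cdot 2 \left(5 + 1\right) \left(-8 + 2 \left(5 + 1\right)\right) = - 18 \cdot 2 \cdot 6 \left(-8 + 2 \cdot 6\right) = - 18 \cdot 12 \left(-8 + 12\right) = - 18 \cdot 12 \cdot 4 = \left(-18\right) 48 = -864$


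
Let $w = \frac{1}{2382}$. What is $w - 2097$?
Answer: $- \frac{4995053}{2382} \approx -2097.0$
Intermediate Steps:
$w = \frac{1}{2382} \approx 0.00041982$
$w - 2097 = \frac{1}{2382} - 2097 = - \frac{4995053}{2382}$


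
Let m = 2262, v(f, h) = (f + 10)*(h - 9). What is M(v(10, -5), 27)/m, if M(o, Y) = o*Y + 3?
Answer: -2519/754 ≈ -3.3408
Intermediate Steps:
v(f, h) = (-9 + h)*(10 + f) (v(f, h) = (10 + f)*(-9 + h) = (-9 + h)*(10 + f))
M(o, Y) = 3 + Y*o (M(o, Y) = Y*o + 3 = 3 + Y*o)
M(v(10, -5), 27)/m = (3 + 27*(-90 - 9*10 + 10*(-5) + 10*(-5)))/2262 = (3 + 27*(-90 - 90 - 50 - 50))*(1/2262) = (3 + 27*(-280))*(1/2262) = (3 - 7560)*(1/2262) = -7557*1/2262 = -2519/754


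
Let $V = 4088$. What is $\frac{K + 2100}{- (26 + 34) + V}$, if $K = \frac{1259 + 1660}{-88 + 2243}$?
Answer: $\frac{4528419}{8680340} \approx 0.52169$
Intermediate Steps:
$K = \frac{2919}{2155} \approx 1.3545$
$\frac{K + 2100}{- (26 + 34) + V} = \frac{\frac{2919}{2155} + 2100}{- (26 + 34) + 4088} = \frac{4528419}{2155 \left(\left(-1\right) 60 + 4088\right)} = \frac{4528419}{2155 \left(-60 + 4088\right)} = \frac{4528419}{2155 \cdot 4028} = \frac{4528419}{2155} \cdot \frac{1}{4028} = \frac{4528419}{8680340}$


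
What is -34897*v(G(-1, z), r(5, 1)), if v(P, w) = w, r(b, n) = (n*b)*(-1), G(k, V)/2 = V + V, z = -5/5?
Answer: 174485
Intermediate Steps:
z = -1 (z = -5*⅕ = -1)
G(k, V) = 4*V (G(k, V) = 2*(V + V) = 2*(2*V) = 4*V)
r(b, n) = -b*n (r(b, n) = (b*n)*(-1) = -b*n)
-34897*v(G(-1, z), r(5, 1)) = -(-34897)*5 = -34897*(-5) = 174485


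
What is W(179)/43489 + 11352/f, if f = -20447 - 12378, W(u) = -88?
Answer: -496575728/1427526425 ≈ -0.34786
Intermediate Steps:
f = -32825
W(179)/43489 + 11352/f = -88/43489 + 11352/(-32825) = -88*1/43489 + 11352*(-1/32825) = -88/43489 - 11352/32825 = -496575728/1427526425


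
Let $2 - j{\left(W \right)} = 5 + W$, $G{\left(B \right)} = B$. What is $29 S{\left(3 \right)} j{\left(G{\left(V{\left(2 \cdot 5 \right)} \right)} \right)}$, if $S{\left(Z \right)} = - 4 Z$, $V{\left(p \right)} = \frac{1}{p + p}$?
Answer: $\frac{5307}{5} \approx 1061.4$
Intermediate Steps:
$V{\left(p \right)} = \frac{1}{2 p}$
$j{\left(W \right)} = -3 - W$ ($j{\left(W \right)} = 2 - \left(5 + W\right) = -3 - W$)
$29 S{\left(3 \right)} j{\left(G{\left(V{\left(2 \cdot 5 \right)} \right)} \right)} = 29 \left(\left(-4\right) 3\right) \left(-3 - \frac{1}{2 \cdot 2 \cdot 5}\right) = 29 \left(-12\right) \left(-3 - \frac{1}{2 \cdot 10}\right) = - 348 \left(-3 - \frac{1}{2} \cdot \frac{1}{10}\right) = - 348 \left(-3 - \frac{1}{20}\right) = \left(-348\right) \left(- \frac{61}{20}\right) = \frac{5307}{5}$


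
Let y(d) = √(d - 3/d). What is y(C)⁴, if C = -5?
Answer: 484/25 ≈ 19.360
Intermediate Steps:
y(C)⁴ = (√(-5 - 3/(-5)))⁴ = (√(-5 - 3*(-⅕)))⁴ = (√(-5 + ⅗))⁴ = (√(-22/5))⁴ = (I*√110/5)⁴ = 484/25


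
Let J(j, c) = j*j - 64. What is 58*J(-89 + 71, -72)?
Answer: 15080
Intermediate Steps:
J(j, c) = -64 + j**2 (J(j, c) = j**2 - 64 = -64 + j**2)
58*J(-89 + 71, -72) = 58*(-64 + (-89 + 71)**2) = 58*(-64 + (-18)**2) = 58*(-64 + 324) = 58*260 = 15080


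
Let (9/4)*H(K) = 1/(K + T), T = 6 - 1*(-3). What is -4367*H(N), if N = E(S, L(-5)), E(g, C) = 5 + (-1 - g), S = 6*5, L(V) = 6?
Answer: 17468/153 ≈ 114.17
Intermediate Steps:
S = 30
T = 9 (T = 6 + 3 = 9)
E(g, C) = 4 - g
N = -26 (N = 4 - 1*30 = 4 - 30 = -26)
H(K) = 4/(9*(9 + K)) (H(K) = 4/(9*(K + 9)) = 4/(9*(9 + K)))
-4367*H(N) = -17468/(9*(9 - 26)) = -17468/(9*(-17)) = -17468*(-1)/(9*17) = -4367*(-4/153) = 17468/153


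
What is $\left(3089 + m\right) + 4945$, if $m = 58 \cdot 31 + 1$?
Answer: $9833$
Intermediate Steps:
$m = 1799$ ($m = 1798 + 1 = 1799$)
$\left(3089 + m\right) + 4945 = \left(3089 + 1799\right) + 4945 = 4888 + 4945 = 9833$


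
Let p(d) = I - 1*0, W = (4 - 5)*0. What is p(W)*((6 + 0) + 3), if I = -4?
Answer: -36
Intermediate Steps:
W = 0 (W = -1*0 = 0)
p(d) = -4 (p(d) = -4 - 1*0 = -4 + 0 = -4)
p(W)*((6 + 0) + 3) = -4*((6 + 0) + 3) = -4*(6 + 3) = -4*9 = -36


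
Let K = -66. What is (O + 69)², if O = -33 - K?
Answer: 10404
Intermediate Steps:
O = 33 (O = -33 - 1*(-66) = -33 + 66 = 33)
(O + 69)² = (33 + 69)² = 102² = 10404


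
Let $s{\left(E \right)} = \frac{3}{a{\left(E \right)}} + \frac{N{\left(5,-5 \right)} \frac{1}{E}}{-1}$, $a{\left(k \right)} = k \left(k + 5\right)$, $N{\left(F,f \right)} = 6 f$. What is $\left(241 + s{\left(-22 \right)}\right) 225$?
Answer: $\frac{20166075}{374} \approx 53920.0$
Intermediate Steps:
$a{\left(k \right)} = k \left(5 + k\right)$
$s{\left(E \right)} = \frac{30}{E} + \frac{3}{E \left(5 + E\right)}$ ($s{\left(E \right)} = \frac{3}{E \left(5 + E\right)} + \frac{6 \left(-5\right) \frac{1}{E}}{-1} = 3 \frac{1}{E \left(5 + E\right)} + - \frac{30}{E} \left(-1\right) = \frac{3}{E \left(5 + E\right)} + \frac{30}{E} = \frac{30}{E} + \frac{3}{E \left(5 + E\right)}$)
$\left(241 + s{\left(-22 \right)}\right) 225 = \left(241 + \frac{3 \left(51 + 10 \left(-22\right)\right)}{\left(-22\right) \left(5 - 22\right)}\right) 225 = \left(241 + 3 \left(- \frac{1}{22}\right) \frac{1}{-17} \left(51 - 220\right)\right) 225 = \left(241 + 3 \left(- \frac{1}{22}\right) \left(- \frac{1}{17}\right) \left(-169\right)\right) 225 = \left(241 - \frac{507}{374}\right) 225 = \frac{89627}{374} \cdot 225 = \frac{20166075}{374}$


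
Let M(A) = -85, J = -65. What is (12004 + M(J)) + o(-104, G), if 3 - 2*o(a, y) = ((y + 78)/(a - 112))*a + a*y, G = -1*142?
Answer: 245803/54 ≈ 4551.9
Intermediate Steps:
G = -142
o(a, y) = 3/2 - a*y/2 - a*(78 + y)/(2*(-112 + a)) (o(a, y) = 3/2 - (((y + 78)/(a - 112))*a + a*y)/2 = 3/2 - (((78 + y)/(-112 + a))*a + a*y)/2 = 3/2 - (a*(78 + y)/(-112 + a) + a*y)/2 = 3/2 - (a*y + a*(78 + y)/(-112 + a))/2 = 3/2 + (-a*y/2 - a*(78 + y)/(2*(-112 + a))) = 3/2 - a*y/2 - a*(78 + y)/(2*(-112 + a)))
(12004 + M(J)) + o(-104, G) = (12004 - 85) + (-336 - 75*(-104) - 1*(-142)*(-104)**2 + 111*(-104)*(-142))/(2*(-112 - 104)) = 11919 + (1/2)*(-336 + 7800 - 1*(-142)*10816 + 1639248)/(-216) = 11919 + (1/2)*(-1/216)*(-336 + 7800 + 1535872 + 1639248) = 11919 + (1/2)*(-1/216)*3182584 = 11919 - 397823/54 = 245803/54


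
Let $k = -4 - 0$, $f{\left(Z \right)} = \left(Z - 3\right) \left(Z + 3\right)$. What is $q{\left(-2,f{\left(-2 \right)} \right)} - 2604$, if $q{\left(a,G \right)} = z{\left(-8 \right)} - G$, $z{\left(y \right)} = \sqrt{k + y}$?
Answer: $-2599 + 2 i \sqrt{3} \approx -2599.0 + 3.4641 i$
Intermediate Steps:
$f{\left(Z \right)} = \left(-3 + Z\right) \left(3 + Z\right)$
$k = -4$ ($k = -4 + 0 = -4$)
$z{\left(y \right)} = \sqrt{-4 + y}$
$q{\left(a,G \right)} = - G + 2 i \sqrt{3}$ ($q{\left(a,G \right)} = \sqrt{-4 - 8} - G = \sqrt{-12} - G = 2 i \sqrt{3} - G = - G + 2 i \sqrt{3}$)
$q{\left(-2,f{\left(-2 \right)} \right)} - 2604 = \left(- (-9 + \left(-2\right)^{2}) + 2 i \sqrt{3}\right) - 2604 = \left(- (-9 + 4) + 2 i \sqrt{3}\right) - 2604 = \left(\left(-1\right) \left(-5\right) + 2 i \sqrt{3}\right) - 2604 = \left(5 + 2 i \sqrt{3}\right) - 2604 = -2599 + 2 i \sqrt{3}$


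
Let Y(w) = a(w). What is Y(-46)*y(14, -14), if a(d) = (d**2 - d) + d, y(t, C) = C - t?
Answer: -59248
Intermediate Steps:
a(d) = d**2
Y(w) = w**2
Y(-46)*y(14, -14) = (-46)**2*(-14 - 1*14) = 2116*(-14 - 14) = 2116*(-28) = -59248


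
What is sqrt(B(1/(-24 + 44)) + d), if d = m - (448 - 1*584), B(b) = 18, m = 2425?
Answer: sqrt(2579) ≈ 50.784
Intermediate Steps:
d = 2561 (d = 2425 - (448 - 1*584) = 2425 - (448 - 584) = 2425 - 1*(-136) = 2425 + 136 = 2561)
sqrt(B(1/(-24 + 44)) + d) = sqrt(18 + 2561) = sqrt(2579)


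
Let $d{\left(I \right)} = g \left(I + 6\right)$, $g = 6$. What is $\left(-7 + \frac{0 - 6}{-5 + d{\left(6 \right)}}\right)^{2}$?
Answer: $\frac{225625}{4489} \approx 50.262$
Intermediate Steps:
$d{\left(I \right)} = 36 + 6 I$ ($d{\left(I \right)} = 6 \left(I + 6\right) = 6 \left(6 + I\right) = 36 + 6 I$)
$\left(-7 + \frac{0 - 6}{-5 + d{\left(6 \right)}}\right)^{2} = \left(-7 + \frac{0 - 6}{-5 + \left(36 + 6 \cdot 6\right)}\right)^{2} = \left(-7 - \frac{6}{-5 + \left(36 + 36\right)}\right)^{2} = \left(-7 - \frac{6}{-5 + 72}\right)^{2} = \left(-7 - \frac{6}{67}\right)^{2} = \left(- \frac{475}{67}\right)^{2} = \frac{225625}{4489}$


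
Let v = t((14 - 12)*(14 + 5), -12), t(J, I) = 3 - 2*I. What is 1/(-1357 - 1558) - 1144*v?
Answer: -90038521/2915 ≈ -30888.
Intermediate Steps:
v = 27 (v = 3 - 2*(-12) = 3 + 24 = 27)
1/(-1357 - 1558) - 1144*v = 1/(-1357 - 1558) - 1144*27 = 1/(-2915) - 30888 = -1/2915 - 30888 = -90038521/2915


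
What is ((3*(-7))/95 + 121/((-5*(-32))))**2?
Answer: 2647129/9241600 ≈ 0.28644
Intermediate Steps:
((3*(-7))/95 + 121/((-5*(-32))))**2 = (-21*1/95 + 121/160)**2 = (-21/95 + 121*(1/160))**2 = (-21/95 + 121/160)**2 = (1627/3040)**2 = 2647129/9241600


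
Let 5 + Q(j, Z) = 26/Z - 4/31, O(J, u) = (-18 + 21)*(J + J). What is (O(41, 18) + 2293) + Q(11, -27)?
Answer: 2120044/837 ≈ 2532.9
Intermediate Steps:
O(J, u) = 6*J (O(J, u) = 3*(2*J) = 6*J)
Q(j, Z) = -159/31 + 26/Z (Q(j, Z) = -5 + (26/Z - 4/31) = -5 + (-4/31 + 26/Z) = -159/31 + 26/Z)
(O(41, 18) + 2293) + Q(11, -27) = (6*41 + 2293) + (-159/31 + 26/(-27)) = (246 + 2293) + (-159/31 + 26*(-1/27)) = 2539 + (-159/31 - 26/27) = 2539 - 5099/837 = 2120044/837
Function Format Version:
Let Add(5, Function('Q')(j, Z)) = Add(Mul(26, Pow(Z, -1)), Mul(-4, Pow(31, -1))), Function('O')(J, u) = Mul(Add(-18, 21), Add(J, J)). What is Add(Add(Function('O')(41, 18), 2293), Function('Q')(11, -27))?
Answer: Rational(2120044, 837) ≈ 2532.9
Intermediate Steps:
Function('O')(J, u) = Mul(6, J) (Function('O')(J, u) = Mul(3, Mul(2, J)) = Mul(6, J))
Function('Q')(j, Z) = Add(Rational(-159, 31), Mul(26, Pow(Z, -1))) (Function('Q')(j, Z) = Add(-5, Add(Mul(26, Pow(Z, -1)), Mul(-4, Pow(31, -1)))) = Add(-5, Add(Mul(26, Pow(Z, -1)), Mul(-4, Rational(1, 31)))) = Add(-5, Add(Mul(26, Pow(Z, -1)), Rational(-4, 31))) = Add(-5, Add(Rational(-4, 31), Mul(26, Pow(Z, -1)))) = Add(Rational(-159, 31), Mul(26, Pow(Z, -1))))
Add(Add(Function('O')(41, 18), 2293), Function('Q')(11, -27)) = Add(Add(Mul(6, 41), 2293), Add(Rational(-159, 31), Mul(26, Pow(-27, -1)))) = Add(Add(246, 2293), Add(Rational(-159, 31), Mul(26, Rational(-1, 27)))) = Add(2539, Add(Rational(-159, 31), Rational(-26, 27))) = Add(2539, Rational(-5099, 837)) = Rational(2120044, 837)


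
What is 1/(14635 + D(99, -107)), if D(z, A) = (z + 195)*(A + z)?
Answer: 1/12283 ≈ 8.1413e-5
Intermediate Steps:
D(z, A) = (195 + z)*(A + z)
1/(14635 + D(99, -107)) = 1/(14635 + (99² + 195*(-107) + 195*99 - 107*99)) = 1/(14635 + (9801 - 20865 + 19305 - 10593)) = 1/(14635 - 2352) = 1/12283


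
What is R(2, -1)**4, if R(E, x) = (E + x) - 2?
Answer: 1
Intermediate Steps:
R(E, x) = -2 + E + x
R(2, -1)**4 = (-2 + 2 - 1)**4 = (-1)**4 = 1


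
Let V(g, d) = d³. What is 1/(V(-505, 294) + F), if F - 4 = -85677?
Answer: 1/25326511 ≈ 3.9484e-8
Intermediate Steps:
F = -85673 (F = 4 - 85677 = -85673)
1/(V(-505, 294) + F) = 1/(294³ - 85673) = 1/(25412184 - 85673) = 1/25326511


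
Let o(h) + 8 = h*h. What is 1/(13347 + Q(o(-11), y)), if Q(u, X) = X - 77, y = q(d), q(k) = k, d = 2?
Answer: 1/13272 ≈ 7.5347e-5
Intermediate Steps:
o(h) = -8 + h² (o(h) = -8 + h*h = -8 + h²)
y = 2
Q(u, X) = -77 + X
1/(13347 + Q(o(-11), y)) = 1/(13347 + (-77 + 2)) = 1/(13347 - 75) = 1/13272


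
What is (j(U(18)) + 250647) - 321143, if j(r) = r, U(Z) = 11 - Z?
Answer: -70503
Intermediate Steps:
(j(U(18)) + 250647) - 321143 = ((11 - 1*18) + 250647) - 321143 = ((11 - 18) + 250647) - 321143 = (-7 + 250647) - 321143 = 250640 - 321143 = -70503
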